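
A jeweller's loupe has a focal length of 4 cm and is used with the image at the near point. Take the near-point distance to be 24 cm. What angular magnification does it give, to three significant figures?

7.00

M = 1 + D/f = 1 + 24/4 = 7.000.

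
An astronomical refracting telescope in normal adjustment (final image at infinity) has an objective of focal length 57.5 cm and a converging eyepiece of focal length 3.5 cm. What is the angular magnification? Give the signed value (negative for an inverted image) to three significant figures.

M = -f_obj/f_eye = -57.5/(3.5) = -16.429.

-16.4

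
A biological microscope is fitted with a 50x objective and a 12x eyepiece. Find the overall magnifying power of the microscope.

600

The overall magnification of a compound microscope is the product of the objective and eyepiece magnifications:
M = M_obj x M_eye = 50 x 12 = 600.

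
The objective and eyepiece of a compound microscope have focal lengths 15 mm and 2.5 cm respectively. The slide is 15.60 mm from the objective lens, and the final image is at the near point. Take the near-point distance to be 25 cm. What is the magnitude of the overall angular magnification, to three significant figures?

275

Convert to cm: f_obj = 15 mm = 1.5 cm; d_o = 15.60 mm = 1.56 cm.
Objective: 1/d_i = 1/f_obj - 1/d_o = 1/1.5 - 1/1.56 = 0.02564 cm^-1, so d_i = 39.000 cm.
m_obj = -d_i/d_o = -39.000/1.56 = -25.000.
Eyepiece angular magnification (image at near point): M_eye = 1 + D/f_e = 1 + 25/2.5 = 11.000.
Overall M = m_obj x M_eye = (-25.000)(11.000) = -275.00.
|M| = 275.00.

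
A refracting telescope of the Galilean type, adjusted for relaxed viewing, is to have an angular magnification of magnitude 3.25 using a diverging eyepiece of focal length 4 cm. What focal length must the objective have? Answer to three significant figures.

|M| = f_obj/|f_eye|, so f_obj = |M| x |f_eye| = 3.25 x 4 = 13.000 cm.

13.0 cm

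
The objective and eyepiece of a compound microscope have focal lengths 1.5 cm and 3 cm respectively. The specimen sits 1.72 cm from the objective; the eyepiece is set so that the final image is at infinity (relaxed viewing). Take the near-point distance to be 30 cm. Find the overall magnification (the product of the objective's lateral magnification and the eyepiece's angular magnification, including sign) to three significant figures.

-68.2

Objective: 1/d_i = 1/f_obj - 1/d_o = 1/1.5 - 1/1.72 = 0.08527 cm^-1, so d_i = 11.727 cm.
m_obj = -d_i/d_o = -11.727/1.72 = -6.818.
Eyepiece angular magnification (image at infinity): M_eye = D/f_e = 30/3 = 10.000.
Overall M = m_obj x M_eye = (-6.818)(10.000) = -68.18.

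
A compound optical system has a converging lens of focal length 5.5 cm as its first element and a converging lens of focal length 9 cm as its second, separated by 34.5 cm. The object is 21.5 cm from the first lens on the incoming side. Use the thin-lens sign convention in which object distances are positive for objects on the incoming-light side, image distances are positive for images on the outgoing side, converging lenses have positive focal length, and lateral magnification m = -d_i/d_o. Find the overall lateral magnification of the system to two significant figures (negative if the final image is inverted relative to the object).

0.17

Lens 1: 1/d_i1 = 1/f_1 - 1/d_o1 = 1/5.5 - 1/21.5 = 0.13531 cm^-1, so d_i1 = 7.391 cm.
m_1 = -(7.391)/21.5 = -0.3438.
The intermediate image is 7.391 cm to the right of lens 1, so d_o2 = L - d_i1 = 34.5 - 7.391 = 27.109 cm.
Lens 2: 1/d_i2 = 1/f_2 - 1/d_o2 = 1/9 - 1/(27.109) = 0.07422 cm^-1, so d_i2 = 13.473 cm.
m_2 = -(13.473)/(27.109) = -0.4970.
Overall magnification: m = m_1 m_2 = 0.1708.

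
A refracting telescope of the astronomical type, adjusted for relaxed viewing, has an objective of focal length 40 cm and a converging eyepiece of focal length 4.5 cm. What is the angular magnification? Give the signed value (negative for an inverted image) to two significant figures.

-8.9

M = -f_obj/f_eye = -40/(4.5) = -8.889.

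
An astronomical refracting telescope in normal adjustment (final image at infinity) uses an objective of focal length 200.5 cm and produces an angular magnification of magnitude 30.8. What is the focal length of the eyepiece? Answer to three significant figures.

|M| = f_obj/f_eye, so f_eye = f_obj/|M| = 200.5/30.8 = 6.510 cm.

6.51 cm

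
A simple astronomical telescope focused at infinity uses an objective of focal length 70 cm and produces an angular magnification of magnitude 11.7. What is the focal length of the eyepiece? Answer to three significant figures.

|M| = f_obj/f_eye, so f_eye = f_obj/|M| = 70/11.7 = 5.983 cm.

5.98 cm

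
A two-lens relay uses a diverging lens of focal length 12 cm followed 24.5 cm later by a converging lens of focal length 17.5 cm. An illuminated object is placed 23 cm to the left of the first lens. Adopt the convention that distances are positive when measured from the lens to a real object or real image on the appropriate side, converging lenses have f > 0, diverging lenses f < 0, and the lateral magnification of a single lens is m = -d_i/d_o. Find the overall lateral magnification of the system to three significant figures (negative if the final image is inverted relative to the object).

-0.403

Lens 1: 1/d_i1 = 1/f_1 - 1/d_o1 = 1/(-12) - 1/23 = -0.12681 cm^-1, so d_i1 = -7.886 cm.
m_1 = -(-7.886)/23 = 0.3429.
With d_i1 < 0 the first image is virtual and lies on the object side; the object distance for lens 2 is d_o2 = 24.5 - (-7.886) = 32.386 cm.
Lens 2: 1/d_i2 = 1/f_2 - 1/d_o2 = 1/17.5 - 1/(32.386) = 0.02627 cm^-1, so d_i2 = 38.073 cm.
m_2 = -(38.073)/(32.386) = -1.1756.
Overall magnification: m = m_1 m_2 = -0.4031.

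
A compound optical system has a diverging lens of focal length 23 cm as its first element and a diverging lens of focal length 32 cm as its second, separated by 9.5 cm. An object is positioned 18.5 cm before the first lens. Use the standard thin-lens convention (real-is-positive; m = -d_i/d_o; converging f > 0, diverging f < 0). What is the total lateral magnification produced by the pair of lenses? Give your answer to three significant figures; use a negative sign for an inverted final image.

Lens 1: 1/d_i1 = 1/f_1 - 1/d_o1 = 1/(-23) - 1/18.5 = -0.09753 cm^-1, so d_i1 = -10.253 cm.
m_1 = -(-10.253)/18.5 = 0.5542.
The intermediate image is virtual, 10.253 cm to the left of lens 1, so d_o2 = L - d_i1 = 9.5 - (-10.253) = 19.753 cm.
Lens 2: 1/d_i2 = 1/f_2 - 1/d_o2 = 1/(-32) - 1/(19.753) = -0.08188 cm^-1, so d_i2 = -12.214 cm.
m_2 = -(-12.214)/(19.753) = 0.6183.
The system's lateral magnification is m_1 m_2 = (0.5542)(0.6183) = 0.3427.

0.343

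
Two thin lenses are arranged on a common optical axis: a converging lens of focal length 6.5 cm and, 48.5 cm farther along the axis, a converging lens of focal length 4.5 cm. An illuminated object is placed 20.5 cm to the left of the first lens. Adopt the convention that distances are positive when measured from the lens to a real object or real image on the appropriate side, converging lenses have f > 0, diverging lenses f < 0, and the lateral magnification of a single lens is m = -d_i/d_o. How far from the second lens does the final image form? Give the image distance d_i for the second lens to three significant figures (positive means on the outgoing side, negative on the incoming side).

First lens: d_i1 = 1/(1/6.5 - 1/20.5) = 9.518 cm.
Object distance for lens 2: d_o2 = 48.5 - 9.518 = 38.982 cm.
Second lens: d_i2 = 1/(1/4.5 - 1/(38.982)) = 5.087 cm.

5.09 cm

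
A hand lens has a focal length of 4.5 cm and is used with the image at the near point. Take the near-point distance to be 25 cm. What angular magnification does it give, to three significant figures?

6.56

M = 1 + D/f = 1 + 25/4.5 = 6.556.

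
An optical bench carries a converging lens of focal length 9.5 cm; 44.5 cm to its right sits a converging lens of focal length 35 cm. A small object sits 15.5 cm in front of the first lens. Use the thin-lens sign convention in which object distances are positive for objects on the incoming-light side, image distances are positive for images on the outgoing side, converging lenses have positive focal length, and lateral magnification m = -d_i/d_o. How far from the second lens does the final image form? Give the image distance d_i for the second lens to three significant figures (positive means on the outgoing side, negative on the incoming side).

-46.4 cm

First lens: d_i1 = 1/(1/9.5 - 1/15.5) = 24.542 cm.
Object distance for lens 2: d_o2 = 44.5 - 24.542 = 19.958 cm.
Second lens: d_i2 = 1/(1/35 - 1/(19.958)) = -46.440 cm.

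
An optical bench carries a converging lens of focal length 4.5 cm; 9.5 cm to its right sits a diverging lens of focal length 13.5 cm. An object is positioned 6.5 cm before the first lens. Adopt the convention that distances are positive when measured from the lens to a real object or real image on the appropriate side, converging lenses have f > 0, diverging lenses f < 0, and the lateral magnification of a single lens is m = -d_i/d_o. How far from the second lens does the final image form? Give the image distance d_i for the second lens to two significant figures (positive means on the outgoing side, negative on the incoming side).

Applying the thin-lens equation to the first lens, 1/4.5 = 1/6.5 + 1/d_i1, which gives d_i1 = 14.625 cm.
This image would form 14.625 cm past lens 1, i.e. 5.125 cm beyond lens 2, so it is a virtual object for lens 2: d_o2 = 9.5 - 14.625 = -5.125 cm.
Applying the thin-lens equation again with f_2 = -13.5 cm and d_o2 = -5.125 cm gives d_i2 = 8.261 cm.

8.3 cm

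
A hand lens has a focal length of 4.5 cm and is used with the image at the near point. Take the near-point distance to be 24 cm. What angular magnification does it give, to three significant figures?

M = 1 + D/f = 1 + 24/4.5 = 6.333.

6.33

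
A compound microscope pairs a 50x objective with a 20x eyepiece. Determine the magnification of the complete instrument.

The overall magnification of a compound microscope is the product of the objective and eyepiece magnifications:
M = M_obj x M_eye = 50 x 20 = 1000.

1000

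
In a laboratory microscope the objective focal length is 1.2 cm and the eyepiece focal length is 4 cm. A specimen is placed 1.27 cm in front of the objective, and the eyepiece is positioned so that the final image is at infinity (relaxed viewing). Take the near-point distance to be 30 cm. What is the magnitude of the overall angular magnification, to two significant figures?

130

Objective: 1/d_i = 1/f_obj - 1/d_o = 1/1.2 - 1/1.27 = 0.04593 cm^-1, so d_i = 21.771 cm.
m_obj = -d_i/d_o = -21.771/1.27 = -17.143.
Eyepiece angular magnification (image at infinity): M_eye = D/f_e = 30/4 = 7.500.
Overall M = m_obj x M_eye = (-17.143)(7.500) = -128.57.
|M| = 128.57.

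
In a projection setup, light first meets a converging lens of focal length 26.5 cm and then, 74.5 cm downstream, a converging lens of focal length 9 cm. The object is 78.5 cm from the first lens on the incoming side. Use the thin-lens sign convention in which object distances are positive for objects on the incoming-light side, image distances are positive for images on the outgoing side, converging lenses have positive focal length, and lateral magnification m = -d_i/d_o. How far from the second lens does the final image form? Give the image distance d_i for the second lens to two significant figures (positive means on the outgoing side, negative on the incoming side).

Applying the thin-lens equation to the first lens, 1/26.5 = 1/78.5 + 1/d_i1, which gives d_i1 = 40.005 cm.
The intermediate image is 40.005 cm to the right of lens 1, so d_o2 = L - d_i1 = 74.5 - 40.005 = 34.495 cm.
Applying the thin-lens equation again with f_2 = 9 cm and d_o2 = 34.495 cm gives d_i2 = 12.177 cm.

12 cm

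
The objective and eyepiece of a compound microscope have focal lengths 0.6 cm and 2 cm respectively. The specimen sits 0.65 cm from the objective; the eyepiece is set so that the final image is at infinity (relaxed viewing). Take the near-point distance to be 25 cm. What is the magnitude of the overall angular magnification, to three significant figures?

Objective: 1/d_i = 1/f_obj - 1/d_o = 1/0.6 - 1/0.65 = 0.12821 cm^-1, so d_i = 7.800 cm.
m_obj = -d_i/d_o = -7.800/0.65 = -12.000.
Eyepiece angular magnification (image at infinity): M_eye = D/f_e = 25/2 = 12.500.
Overall M = m_obj x M_eye = (-12.000)(12.500) = -150.00.
|M| = 150.00.

150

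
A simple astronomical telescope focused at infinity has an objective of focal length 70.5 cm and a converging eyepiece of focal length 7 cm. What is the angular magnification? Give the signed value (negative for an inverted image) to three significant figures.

-10.1

M = -f_obj/f_eye = -70.5/(7) = -10.071.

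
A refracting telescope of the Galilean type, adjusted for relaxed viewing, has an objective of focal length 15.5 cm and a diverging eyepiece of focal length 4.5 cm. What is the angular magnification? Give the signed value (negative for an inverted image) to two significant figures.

M = -f_obj/f_eye = -15.5/(-4.5) = 3.444.

3.4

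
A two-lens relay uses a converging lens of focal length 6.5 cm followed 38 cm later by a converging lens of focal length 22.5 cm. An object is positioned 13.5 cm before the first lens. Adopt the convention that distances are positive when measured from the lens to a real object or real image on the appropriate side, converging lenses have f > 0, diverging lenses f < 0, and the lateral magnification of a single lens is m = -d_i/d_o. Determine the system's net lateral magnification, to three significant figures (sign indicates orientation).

7.05

Lens 1: 1/d_i1 = 1/f_1 - 1/d_o1 = 1/6.5 - 1/13.5 = 0.07977 cm^-1, so d_i1 = 12.536 cm.
m_1 = -(12.536)/13.5 = -0.9286.
The intermediate image is 12.536 cm to the right of lens 1, so d_o2 = L - d_i1 = 38 - 12.536 = 25.464 cm.
Lens 2: 1/d_i2 = 1/f_2 - 1/d_o2 = 1/22.5 - 1/(25.464) = 0.00517 cm^-1, so d_i2 = 193.283 cm.
m_2 = -(193.283)/(25.464) = -7.5904.
Overall magnification: m = m_1 m_2 = 7.0482.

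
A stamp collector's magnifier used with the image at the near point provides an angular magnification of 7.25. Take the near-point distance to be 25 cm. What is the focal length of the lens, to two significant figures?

4.0 cm

For the image at the near point, M = 1 + D/f.
f = D/(M - 1) = 25/(7.25 - 1) = 4.000 cm.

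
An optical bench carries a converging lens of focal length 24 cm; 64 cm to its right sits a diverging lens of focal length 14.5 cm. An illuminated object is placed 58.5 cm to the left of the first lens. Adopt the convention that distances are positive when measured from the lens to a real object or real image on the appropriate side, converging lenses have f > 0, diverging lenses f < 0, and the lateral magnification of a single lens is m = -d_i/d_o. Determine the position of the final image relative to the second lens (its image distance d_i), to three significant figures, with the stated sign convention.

-8.94 cm

Applying the thin-lens equation to the first lens, 1/24 = 1/58.5 + 1/d_i1, which gives d_i1 = 40.696 cm.
That image sits 23.304 cm in front of the second lens, so d_o2 = 23.304 cm.
Applying the thin-lens equation again with f_2 = -14.5 cm and d_o2 = 23.304 cm gives d_i2 = -8.938 cm.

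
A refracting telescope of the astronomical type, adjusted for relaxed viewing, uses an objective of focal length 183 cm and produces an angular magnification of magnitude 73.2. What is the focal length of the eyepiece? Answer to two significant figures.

|M| = f_obj/f_eye, so f_eye = f_obj/|M| = 183/73.2 = 2.500 cm.

2.5 cm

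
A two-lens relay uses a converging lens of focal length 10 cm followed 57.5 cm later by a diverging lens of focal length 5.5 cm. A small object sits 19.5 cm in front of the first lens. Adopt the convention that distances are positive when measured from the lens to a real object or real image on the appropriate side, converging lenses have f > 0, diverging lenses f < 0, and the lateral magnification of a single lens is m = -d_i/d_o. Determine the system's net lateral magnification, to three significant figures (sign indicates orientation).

-0.136

Applying the thin-lens equation to the first lens, 1/10 = 1/19.5 + 1/d_i1, which gives d_i1 = 20.526 cm.
Its lateral magnification is m_1 = -d_i1/d_o1 = -(20.526)/19.5 = -1.0526.
The intermediate image is 20.526 cm to the right of lens 1, so d_o2 = L - d_i1 = 57.5 - 20.526 = 36.974 cm.
Applying the thin-lens equation again with f_2 = -5.5 cm and d_o2 = 36.974 cm gives d_i2 = -4.788 cm.
m_2 = -(-4.788)/(36.974) = 0.1295.
Total m = m_1 x m_2 = (-1.0526)(0.1295) = -0.1363.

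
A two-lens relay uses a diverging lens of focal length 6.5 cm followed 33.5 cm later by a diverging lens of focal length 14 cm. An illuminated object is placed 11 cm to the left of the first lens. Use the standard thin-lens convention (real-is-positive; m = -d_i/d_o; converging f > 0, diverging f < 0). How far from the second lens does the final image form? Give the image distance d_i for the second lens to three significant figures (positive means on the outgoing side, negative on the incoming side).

Applying the thin-lens equation to the first lens, 1/(-6.5) = 1/11 + 1/d_i1, which gives d_i1 = -4.086 cm.
With d_i1 < 0 the first image is virtual and lies on the object side; the object distance for lens 2 is d_o2 = 33.5 - (-4.086) = 37.586 cm.
Applying the thin-lens equation again with f_2 = -14 cm and d_o2 = 37.586 cm gives d_i2 = -10.200 cm.

-10.2 cm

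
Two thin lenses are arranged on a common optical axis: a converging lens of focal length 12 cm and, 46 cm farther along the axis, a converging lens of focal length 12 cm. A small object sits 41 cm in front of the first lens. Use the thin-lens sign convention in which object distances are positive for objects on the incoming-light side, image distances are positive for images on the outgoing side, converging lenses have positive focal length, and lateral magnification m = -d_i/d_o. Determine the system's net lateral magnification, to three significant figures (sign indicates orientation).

Lens 1: 1/d_i1 = 1/f_1 - 1/d_o1 = 1/12 - 1/41 = 0.05894 cm^-1, so d_i1 = 16.966 cm.
m_1 = -(16.966)/41 = -0.4138.
Object distance for lens 2: d_o2 = 46 - 16.966 = 29.034 cm.
Lens 2: 1/d_i2 = 1/f_2 - 1/d_o2 = 1/12 - 1/(29.034) = 0.04889 cm^-1, so d_i2 = 20.453 cm.
m_2 = -(20.453)/(29.034) = -0.7045.
Total m = m_1 x m_2 = (-0.4138)(-0.7045) = 0.2915.

0.291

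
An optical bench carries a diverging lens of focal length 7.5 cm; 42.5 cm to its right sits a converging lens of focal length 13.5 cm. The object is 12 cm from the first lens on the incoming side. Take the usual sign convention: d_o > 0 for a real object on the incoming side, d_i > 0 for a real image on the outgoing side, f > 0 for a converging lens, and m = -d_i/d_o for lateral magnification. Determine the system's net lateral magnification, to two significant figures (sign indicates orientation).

-0.15

Applying the thin-lens equation to the first lens, 1/(-7.5) = 1/12 + 1/d_i1, which gives d_i1 = -4.615 cm.
Its lateral magnification is m_1 = -d_i1/d_o1 = -(-4.615)/12 = 0.3846.
With d_i1 < 0 the first image is virtual and lies on the object side; the object distance for lens 2 is d_o2 = 42.5 - (-4.615) = 47.115 cm.
Applying the thin-lens equation again with f_2 = 13.5 cm and d_o2 = 47.115 cm gives d_i2 = 18.922 cm.
m_2 = -(18.922)/(47.115) = -0.4016.
Total m = m_1 x m_2 = (0.3846)(-0.4016) = -0.1545.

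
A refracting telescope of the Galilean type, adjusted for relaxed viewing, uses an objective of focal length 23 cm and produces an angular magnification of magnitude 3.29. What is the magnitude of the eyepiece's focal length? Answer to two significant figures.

7.0 cm

|M| = f_obj/|f_eye|, so |f_eye| = f_obj/|M| = 23/3.29 = 6.991 cm.
(The eyepiece is diverging, so its signed focal length is -6.991 cm.)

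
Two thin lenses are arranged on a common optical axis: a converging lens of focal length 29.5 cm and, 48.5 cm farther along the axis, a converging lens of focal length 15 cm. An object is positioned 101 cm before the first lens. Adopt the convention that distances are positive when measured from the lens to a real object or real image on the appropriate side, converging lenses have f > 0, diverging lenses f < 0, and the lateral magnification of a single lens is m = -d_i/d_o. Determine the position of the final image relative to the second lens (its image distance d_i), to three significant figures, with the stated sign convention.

-12.5 cm

Applying the thin-lens equation to the first lens, 1/29.5 = 1/101 + 1/d_i1, which gives d_i1 = 41.671 cm.
The intermediate image is 41.671 cm to the right of lens 1, so d_o2 = L - d_i1 = 48.5 - 41.671 = 6.829 cm.
Applying the thin-lens equation again with f_2 = 15 cm and d_o2 = 6.829 cm gives d_i2 = -12.535 cm.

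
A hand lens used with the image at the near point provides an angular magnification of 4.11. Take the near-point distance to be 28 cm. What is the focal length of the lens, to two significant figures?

9.0 cm

For the image at the near point, M = 1 + D/f.
f = D/(M - 1) = 28/(4.11 - 1) = 9.003 cm.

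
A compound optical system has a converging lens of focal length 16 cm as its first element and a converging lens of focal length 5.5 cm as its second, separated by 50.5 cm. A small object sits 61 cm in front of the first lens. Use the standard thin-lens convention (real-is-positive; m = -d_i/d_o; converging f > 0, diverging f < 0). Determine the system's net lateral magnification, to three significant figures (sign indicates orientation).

Lens 1: 1/d_i1 = 1/f_1 - 1/d_o1 = 1/16 - 1/61 = 0.04611 cm^-1, so d_i1 = 21.689 cm.
m_1 = -(21.689)/61 = -0.3556.
Object distance for lens 2: d_o2 = 50.5 - 21.689 = 28.811 cm.
Lens 2: 1/d_i2 = 1/f_2 - 1/d_o2 = 1/5.5 - 1/(28.811) = 0.14711 cm^-1, so d_i2 = 6.798 cm.
m_2 = -(6.798)/(28.811) = -0.2359.
The system's lateral magnification is m_1 m_2 = (-0.3556)(-0.2359) = 0.0839.

0.0839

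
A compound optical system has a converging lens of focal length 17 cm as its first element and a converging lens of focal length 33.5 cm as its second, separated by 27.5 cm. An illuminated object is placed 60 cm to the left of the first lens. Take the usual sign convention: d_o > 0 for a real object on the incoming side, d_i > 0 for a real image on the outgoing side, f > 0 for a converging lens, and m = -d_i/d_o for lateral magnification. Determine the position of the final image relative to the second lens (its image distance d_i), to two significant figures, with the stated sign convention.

First lens: d_i1 = 1/(1/17 - 1/60) = 23.721 cm.
Object distance for lens 2: d_o2 = 27.5 - 23.721 = 3.779 cm.
Second lens: d_i2 = 1/(1/33.5 - 1/(3.779)) = -4.260 cm.

-4.3 cm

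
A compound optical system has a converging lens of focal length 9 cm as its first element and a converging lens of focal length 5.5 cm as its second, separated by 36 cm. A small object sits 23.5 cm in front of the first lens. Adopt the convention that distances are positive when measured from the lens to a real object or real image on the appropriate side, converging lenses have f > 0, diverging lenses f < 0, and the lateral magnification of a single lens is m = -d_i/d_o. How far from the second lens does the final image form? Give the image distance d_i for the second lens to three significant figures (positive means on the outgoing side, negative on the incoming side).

Applying the thin-lens equation to the first lens, 1/9 = 1/23.5 + 1/d_i1, which gives d_i1 = 14.586 cm.
Object distance for lens 2: d_o2 = 36 - 14.586 = 21.414 cm.
Applying the thin-lens equation again with f_2 = 5.5 cm and d_o2 = 21.414 cm gives d_i2 = 7.401 cm.

7.40 cm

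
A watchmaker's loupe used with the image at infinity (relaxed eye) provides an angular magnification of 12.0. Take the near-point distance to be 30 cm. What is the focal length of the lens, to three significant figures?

2.50 cm

For the image at infinity, M = D/f.
f = D/M = 30/12.0 = 2.500 cm.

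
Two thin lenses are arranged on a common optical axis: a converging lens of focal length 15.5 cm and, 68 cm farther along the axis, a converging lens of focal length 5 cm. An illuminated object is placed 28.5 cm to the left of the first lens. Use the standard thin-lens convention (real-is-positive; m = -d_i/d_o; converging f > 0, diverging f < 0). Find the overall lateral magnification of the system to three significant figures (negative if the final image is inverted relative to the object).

Applying the thin-lens equation to the first lens, 1/15.5 = 1/28.5 + 1/d_i1, which gives d_i1 = 33.981 cm.
Its lateral magnification is m_1 = -d_i1/d_o1 = -(33.981)/28.5 = -1.1923.
That image sits 34.019 cm in front of the second lens, so d_o2 = 34.019 cm.
Applying the thin-lens equation again with f_2 = 5 cm and d_o2 = 34.019 cm gives d_i2 = 5.861 cm.
m_2 = -(5.861)/(34.019) = -0.1723.
The system's lateral magnification is m_1 m_2 = (-1.1923)(-0.1723) = 0.2054.

0.205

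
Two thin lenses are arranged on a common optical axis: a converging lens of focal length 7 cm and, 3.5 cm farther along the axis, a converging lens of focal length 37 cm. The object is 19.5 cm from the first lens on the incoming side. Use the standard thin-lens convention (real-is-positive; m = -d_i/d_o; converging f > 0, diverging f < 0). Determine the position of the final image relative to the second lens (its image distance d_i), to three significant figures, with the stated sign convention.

6.18 cm

First lens: d_i1 = 1/(1/7 - 1/19.5) = 10.920 cm.
This image would form 10.920 cm past lens 1, i.e. 7.420 cm beyond lens 2, so it is a virtual object for lens 2: d_o2 = 3.5 - 10.920 = -7.420 cm.
Second lens: d_i2 = 1/(1/37 - 1/(-7.420)) = 6.181 cm.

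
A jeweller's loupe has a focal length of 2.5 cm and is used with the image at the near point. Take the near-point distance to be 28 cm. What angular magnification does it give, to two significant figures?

M = 1 + D/f = 1 + 28/2.5 = 12.200.

12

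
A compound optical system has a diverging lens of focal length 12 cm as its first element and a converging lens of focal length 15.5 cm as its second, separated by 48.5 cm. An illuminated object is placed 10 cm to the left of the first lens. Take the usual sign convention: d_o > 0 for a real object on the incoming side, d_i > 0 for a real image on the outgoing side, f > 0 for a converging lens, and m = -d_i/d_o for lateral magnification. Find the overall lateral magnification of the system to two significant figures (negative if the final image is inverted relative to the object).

-0.22

Applying the thin-lens equation to the first lens, 1/(-12) = 1/10 + 1/d_i1, which gives d_i1 = -5.455 cm.
Its lateral magnification is m_1 = -d_i1/d_o1 = -(-5.455)/10 = 0.5455.
With d_i1 < 0 the first image is virtual and lies on the object side; the object distance for lens 2 is d_o2 = 48.5 - (-5.455) = 53.955 cm.
Applying the thin-lens equation again with f_2 = 15.5 cm and d_o2 = 53.955 cm gives d_i2 = 21.748 cm.
m_2 = -(21.748)/(53.955) = -0.4031.
Overall magnification: m = m_1 m_2 = -0.2199.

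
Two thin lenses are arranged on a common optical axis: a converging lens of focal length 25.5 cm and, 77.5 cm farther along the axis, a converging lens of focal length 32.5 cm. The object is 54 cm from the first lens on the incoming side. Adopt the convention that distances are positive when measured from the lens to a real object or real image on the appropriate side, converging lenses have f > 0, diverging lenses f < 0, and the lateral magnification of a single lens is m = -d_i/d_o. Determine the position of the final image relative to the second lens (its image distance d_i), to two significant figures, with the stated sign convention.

-290 cm

First lens: d_i1 = 1/(1/25.5 - 1/54) = 48.316 cm.
Object distance for lens 2: d_o2 = 77.5 - 48.316 = 29.184 cm.
Second lens: d_i2 = 1/(1/32.5 - 1/(29.184)) = -286.052 cm.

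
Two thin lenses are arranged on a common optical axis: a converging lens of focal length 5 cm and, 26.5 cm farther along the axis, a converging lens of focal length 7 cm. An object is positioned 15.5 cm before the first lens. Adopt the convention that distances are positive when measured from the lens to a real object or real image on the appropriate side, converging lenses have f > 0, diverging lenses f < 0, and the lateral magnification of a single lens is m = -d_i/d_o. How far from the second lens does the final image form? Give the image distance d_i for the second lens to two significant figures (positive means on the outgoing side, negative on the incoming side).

11 cm

Applying the thin-lens equation to the first lens, 1/5 = 1/15.5 + 1/d_i1, which gives d_i1 = 7.381 cm.
The intermediate image is 7.381 cm to the right of lens 1, so d_o2 = L - d_i1 = 26.5 - 7.381 = 19.119 cm.
Applying the thin-lens equation again with f_2 = 7 cm and d_o2 = 19.119 cm gives d_i2 = 11.043 cm.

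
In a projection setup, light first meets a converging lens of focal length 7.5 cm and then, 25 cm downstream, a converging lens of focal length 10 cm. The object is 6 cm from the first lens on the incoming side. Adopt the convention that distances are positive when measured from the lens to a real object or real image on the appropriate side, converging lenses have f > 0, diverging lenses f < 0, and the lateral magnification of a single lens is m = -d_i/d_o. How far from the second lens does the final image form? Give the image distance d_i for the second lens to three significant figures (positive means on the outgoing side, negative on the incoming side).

Lens 1: 1/d_i1 = 1/f_1 - 1/d_o1 = 1/7.5 - 1/6 = -0.03333 cm^-1, so d_i1 = -30.000 cm.
The intermediate image is virtual, 30.000 cm to the left of lens 1, so d_o2 = L - d_i1 = 25 - (-30.000) = 55.000 cm.
Lens 2: 1/d_i2 = 1/f_2 - 1/d_o2 = 1/10 - 1/(55.000) = 0.08182 cm^-1, so d_i2 = 12.222 cm.

12.2 cm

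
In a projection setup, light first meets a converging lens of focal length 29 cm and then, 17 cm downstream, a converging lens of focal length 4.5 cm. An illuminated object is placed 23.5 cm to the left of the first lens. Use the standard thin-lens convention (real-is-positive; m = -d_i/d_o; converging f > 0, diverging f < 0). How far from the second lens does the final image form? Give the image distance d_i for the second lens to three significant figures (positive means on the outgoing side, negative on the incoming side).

First lens: d_i1 = 1/(1/29 - 1/23.5) = -123.909 cm.
With d_i1 < 0 the first image is virtual and lies on the object side; the object distance for lens 2 is d_o2 = 17 - (-123.909) = 140.909 cm.
Second lens: d_i2 = 1/(1/4.5 - 1/(140.909)) = 4.648 cm.

4.65 cm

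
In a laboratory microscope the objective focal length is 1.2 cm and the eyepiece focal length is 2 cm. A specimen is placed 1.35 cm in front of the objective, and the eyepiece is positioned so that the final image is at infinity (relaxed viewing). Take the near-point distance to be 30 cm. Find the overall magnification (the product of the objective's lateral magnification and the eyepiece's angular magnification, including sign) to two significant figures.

Objective: 1/d_i = 1/f_obj - 1/d_o = 1/1.2 - 1/1.35 = 0.09259 cm^-1, so d_i = 10.800 cm.
m_obj = -d_i/d_o = -10.800/1.35 = -8.000.
Eyepiece angular magnification (image at infinity): M_eye = D/f_e = 30/2 = 15.000.
Overall M = m_obj x M_eye = (-8.000)(15.000) = -120.00.

-120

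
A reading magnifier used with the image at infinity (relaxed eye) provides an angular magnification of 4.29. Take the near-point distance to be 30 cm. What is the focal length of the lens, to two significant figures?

7.0 cm

For the image at infinity, M = D/f.
f = D/M = 30/4.29 = 6.993 cm.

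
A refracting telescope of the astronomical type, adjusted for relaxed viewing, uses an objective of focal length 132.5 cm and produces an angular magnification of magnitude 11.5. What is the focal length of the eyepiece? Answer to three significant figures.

11.5 cm

|M| = f_obj/f_eye, so f_eye = f_obj/|M| = 132.5/11.5 = 11.522 cm.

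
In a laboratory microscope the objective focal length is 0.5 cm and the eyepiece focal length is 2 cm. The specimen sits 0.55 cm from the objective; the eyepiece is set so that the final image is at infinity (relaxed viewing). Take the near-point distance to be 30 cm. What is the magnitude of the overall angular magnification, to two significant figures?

Objective: 1/d_i = 1/f_obj - 1/d_o = 1/0.5 - 1/0.55 = 0.18182 cm^-1, so d_i = 5.500 cm.
m_obj = -d_i/d_o = -5.500/0.55 = -10.000.
Eyepiece angular magnification (image at infinity): M_eye = D/f_e = 30/2 = 15.000.
Overall M = m_obj x M_eye = (-10.000)(15.000) = -150.00.
|M| = 150.00.

150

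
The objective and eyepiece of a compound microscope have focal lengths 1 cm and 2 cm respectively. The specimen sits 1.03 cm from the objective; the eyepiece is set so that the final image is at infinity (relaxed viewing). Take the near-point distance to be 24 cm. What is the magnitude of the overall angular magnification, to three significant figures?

Objective: 1/d_i = 1/f_obj - 1/d_o = 1/1 - 1/1.03 = 0.02913 cm^-1, so d_i = 34.333 cm.
m_obj = -d_i/d_o = -34.333/1.03 = -33.333.
Eyepiece angular magnification (image at infinity): M_eye = D/f_e = 24/2 = 12.000.
Overall M = m_obj x M_eye = (-33.333)(12.000) = -400.00.
|M| = 400.00.

400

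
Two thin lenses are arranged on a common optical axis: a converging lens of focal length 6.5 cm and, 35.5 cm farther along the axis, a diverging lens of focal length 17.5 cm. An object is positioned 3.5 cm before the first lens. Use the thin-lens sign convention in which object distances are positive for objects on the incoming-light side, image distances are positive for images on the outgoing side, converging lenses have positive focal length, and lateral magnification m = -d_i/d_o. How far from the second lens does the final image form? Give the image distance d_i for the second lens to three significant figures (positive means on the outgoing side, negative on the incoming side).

Applying the thin-lens equation to the first lens, 1/6.5 = 1/3.5 + 1/d_i1, which gives d_i1 = -7.583 cm.
With d_i1 < 0 the first image is virtual and lies on the object side; the object distance for lens 2 is d_o2 = 35.5 - (-7.583) = 43.083 cm.
Applying the thin-lens equation again with f_2 = -17.5 cm and d_o2 = 43.083 cm gives d_i2 = -12.445 cm.

-12.4 cm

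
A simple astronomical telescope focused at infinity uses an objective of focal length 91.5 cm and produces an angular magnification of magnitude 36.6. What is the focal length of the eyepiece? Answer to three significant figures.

2.50 cm

|M| = f_obj/f_eye, so f_eye = f_obj/|M| = 91.5/36.6 = 2.500 cm.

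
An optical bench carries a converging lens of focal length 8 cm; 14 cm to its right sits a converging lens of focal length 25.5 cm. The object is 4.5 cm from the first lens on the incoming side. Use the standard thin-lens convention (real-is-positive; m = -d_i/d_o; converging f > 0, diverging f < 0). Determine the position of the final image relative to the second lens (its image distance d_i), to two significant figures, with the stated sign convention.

Lens 1: 1/d_i1 = 1/f_1 - 1/d_o1 = 1/8 - 1/4.5 = -0.09722 cm^-1, so d_i1 = -10.286 cm.
With d_i1 < 0 the first image is virtual and lies on the object side; the object distance for lens 2 is d_o2 = 14 - (-10.286) = 24.286 cm.
Lens 2: 1/d_i2 = 1/f_2 - 1/d_o2 = 1/25.5 - 1/(24.286) = -0.00196 cm^-1, so d_i2 = -510.000 cm.

-510 cm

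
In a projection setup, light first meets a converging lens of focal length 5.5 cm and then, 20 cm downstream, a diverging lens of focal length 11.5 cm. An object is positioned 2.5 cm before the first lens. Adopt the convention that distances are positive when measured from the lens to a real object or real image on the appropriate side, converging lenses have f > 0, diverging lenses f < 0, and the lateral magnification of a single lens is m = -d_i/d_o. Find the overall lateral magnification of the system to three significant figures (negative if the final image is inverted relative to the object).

First lens: d_i1 = 1/(1/5.5 - 1/2.5) = -4.583 cm.
m_1 = -(-4.583)/2.5 = 1.8333.
With d_i1 < 0 the first image is virtual and lies on the object side; the object distance for lens 2 is d_o2 = 20 - (-4.583) = 24.583 cm.
Second lens: d_i2 = 1/(1/(-11.5) - 1/(24.583)) = -7.835 cm.
m_2 = -(-7.835)/(24.583) = 0.3187.
Total m = m_1 x m_2 = (1.8333)(0.3187) = 0.5843.

0.584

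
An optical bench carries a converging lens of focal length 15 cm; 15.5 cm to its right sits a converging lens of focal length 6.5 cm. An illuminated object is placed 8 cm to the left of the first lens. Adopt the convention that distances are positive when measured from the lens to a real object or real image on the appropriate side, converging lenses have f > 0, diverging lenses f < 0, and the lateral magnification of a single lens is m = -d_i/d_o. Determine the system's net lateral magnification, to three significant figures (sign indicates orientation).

-0.533

First lens: d_i1 = 1/(1/15 - 1/8) = -17.143 cm.
m_1 = -(-17.143)/8 = 2.1429.
With d_i1 < 0 the first image is virtual and lies on the object side; the object distance for lens 2 is d_o2 = 15.5 - (-17.143) = 32.643 cm.
Second lens: d_i2 = 1/(1/6.5 - 1/(32.643)) = 8.116 cm.
m_2 = -(8.116)/(32.643) = -0.2486.
Total m = m_1 x m_2 = (2.1429)(-0.2486) = -0.5328.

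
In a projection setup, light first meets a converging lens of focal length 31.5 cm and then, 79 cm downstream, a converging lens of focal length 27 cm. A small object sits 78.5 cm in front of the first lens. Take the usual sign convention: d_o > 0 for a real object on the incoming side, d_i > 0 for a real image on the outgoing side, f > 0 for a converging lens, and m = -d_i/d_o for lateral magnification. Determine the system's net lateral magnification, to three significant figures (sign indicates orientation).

Lens 1: 1/d_i1 = 1/f_1 - 1/d_o1 = 1/31.5 - 1/78.5 = 0.01901 cm^-1, so d_i1 = 52.612 cm.
m_1 = -(52.612)/78.5 = -0.6702.
Object distance for lens 2: d_o2 = 79 - 52.612 = 26.388 cm.
Lens 2: 1/d_i2 = 1/f_2 - 1/d_o2 = 1/27 - 1/(26.388) = -0.00086 cm^-1, so d_i2 = -1164.757 cm.
m_2 = -(-1164.757)/(26.388) = 44.1391.
The system's lateral magnification is m_1 m_2 = (-0.6702)(44.1391) = -29.5826.

-29.6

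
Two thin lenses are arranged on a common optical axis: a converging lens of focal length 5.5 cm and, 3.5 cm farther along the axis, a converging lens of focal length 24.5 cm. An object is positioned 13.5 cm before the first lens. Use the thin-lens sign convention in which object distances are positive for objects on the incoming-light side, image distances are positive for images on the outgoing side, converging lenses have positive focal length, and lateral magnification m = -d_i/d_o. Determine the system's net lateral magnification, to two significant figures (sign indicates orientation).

-0.56

First lens: d_i1 = 1/(1/5.5 - 1/13.5) = 9.281 cm.
m_1 = -(9.281)/13.5 = -0.6875.
This image would form 9.281 cm past lens 1, i.e. 5.781 cm beyond lens 2, so it is a virtual object for lens 2: d_o2 = 3.5 - 9.281 = -5.781 cm.
Second lens: d_i2 = 1/(1/24.5 - 1/(-5.781)) = 4.678 cm.
m_2 = -(4.678)/(-5.781) = 0.8091.
Overall magnification: m = m_1 m_2 = -0.5562.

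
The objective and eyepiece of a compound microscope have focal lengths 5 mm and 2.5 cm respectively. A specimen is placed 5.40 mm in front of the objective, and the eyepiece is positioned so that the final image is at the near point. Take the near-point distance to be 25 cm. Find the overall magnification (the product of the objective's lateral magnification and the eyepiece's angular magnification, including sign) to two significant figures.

Convert to cm: f_obj = 5 mm = 0.5 cm; d_o = 5.40 mm = 0.54 cm.
Objective: 1/d_i = 1/f_obj - 1/d_o = 1/0.5 - 1/0.54 = 0.14815 cm^-1, so d_i = 6.750 cm.
m_obj = -d_i/d_o = -6.750/0.54 = -12.500.
Eyepiece angular magnification (image at near point): M_eye = 1 + D/f_e = 1 + 25/2.5 = 11.000.
Overall M = m_obj x M_eye = (-12.500)(11.000) = -137.50.

-140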